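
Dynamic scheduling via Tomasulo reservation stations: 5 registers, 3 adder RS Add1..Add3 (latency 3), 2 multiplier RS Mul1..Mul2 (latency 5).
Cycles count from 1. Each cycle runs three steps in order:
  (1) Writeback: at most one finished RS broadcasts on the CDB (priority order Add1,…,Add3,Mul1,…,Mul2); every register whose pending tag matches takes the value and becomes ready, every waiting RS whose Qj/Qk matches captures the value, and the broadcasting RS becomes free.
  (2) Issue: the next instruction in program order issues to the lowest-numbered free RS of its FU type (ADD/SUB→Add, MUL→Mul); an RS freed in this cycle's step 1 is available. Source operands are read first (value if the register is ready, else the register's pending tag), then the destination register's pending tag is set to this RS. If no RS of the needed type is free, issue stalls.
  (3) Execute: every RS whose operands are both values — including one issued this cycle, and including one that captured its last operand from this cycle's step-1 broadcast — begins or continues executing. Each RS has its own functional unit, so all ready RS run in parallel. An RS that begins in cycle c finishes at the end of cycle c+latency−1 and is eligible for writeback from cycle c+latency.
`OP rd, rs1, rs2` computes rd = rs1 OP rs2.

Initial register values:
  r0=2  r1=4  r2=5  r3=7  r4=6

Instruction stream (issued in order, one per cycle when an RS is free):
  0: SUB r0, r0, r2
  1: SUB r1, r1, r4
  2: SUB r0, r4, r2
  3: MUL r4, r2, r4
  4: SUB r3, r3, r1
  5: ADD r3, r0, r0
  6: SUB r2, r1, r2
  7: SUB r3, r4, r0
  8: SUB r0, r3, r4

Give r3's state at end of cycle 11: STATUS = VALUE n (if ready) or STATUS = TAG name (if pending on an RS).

  c1: issue SUB r0<-Add1  regs: r0:Add1,r1:4,r2:5,r3:7,r4:6
  c2: issue SUB r1<-Add2  regs: r0:Add1,r1:Add2,r2:5,r3:7,r4:6
  c3: issue SUB r0<-Add3  regs: r0:Add3,r1:Add2,r2:5,r3:7,r4:6
  c4: CDB Add1=-3; issue MUL r4<-Mul1  regs: r0:Add3,r1:Add2,r2:5,r3:7,r4:Mul1
  c5: CDB Add2=-2; issue SUB r3<-Add1  regs: r0:Add3,r1:-2,r2:5,r3:Add1,r4:Mul1
  c6: CDB Add3=1; issue ADD r3<-Add2  regs: r0:1,r1:-2,r2:5,r3:Add2,r4:Mul1
  c7: issue SUB r2<-Add3  regs: r0:1,r1:-2,r2:Add3,r3:Add2,r4:Mul1
  c8: CDB Add1=9; issue SUB r3<-Add1  regs: r0:1,r1:-2,r2:Add3,r3:Add1,r4:Mul1
  c9: CDB Add2=2; issue SUB r0<-Add2  regs: r0:Add2,r1:-2,r2:Add3,r3:Add1,r4:Mul1
  c10: CDB Add3=-7  regs: r0:Add2,r1:-2,r2:-7,r3:Add1,r4:Mul1
  c11: CDB Mul1=30  regs: r0:Add2,r1:-2,r2:-7,r3:Add1,r4:30

STATUS = TAG Add1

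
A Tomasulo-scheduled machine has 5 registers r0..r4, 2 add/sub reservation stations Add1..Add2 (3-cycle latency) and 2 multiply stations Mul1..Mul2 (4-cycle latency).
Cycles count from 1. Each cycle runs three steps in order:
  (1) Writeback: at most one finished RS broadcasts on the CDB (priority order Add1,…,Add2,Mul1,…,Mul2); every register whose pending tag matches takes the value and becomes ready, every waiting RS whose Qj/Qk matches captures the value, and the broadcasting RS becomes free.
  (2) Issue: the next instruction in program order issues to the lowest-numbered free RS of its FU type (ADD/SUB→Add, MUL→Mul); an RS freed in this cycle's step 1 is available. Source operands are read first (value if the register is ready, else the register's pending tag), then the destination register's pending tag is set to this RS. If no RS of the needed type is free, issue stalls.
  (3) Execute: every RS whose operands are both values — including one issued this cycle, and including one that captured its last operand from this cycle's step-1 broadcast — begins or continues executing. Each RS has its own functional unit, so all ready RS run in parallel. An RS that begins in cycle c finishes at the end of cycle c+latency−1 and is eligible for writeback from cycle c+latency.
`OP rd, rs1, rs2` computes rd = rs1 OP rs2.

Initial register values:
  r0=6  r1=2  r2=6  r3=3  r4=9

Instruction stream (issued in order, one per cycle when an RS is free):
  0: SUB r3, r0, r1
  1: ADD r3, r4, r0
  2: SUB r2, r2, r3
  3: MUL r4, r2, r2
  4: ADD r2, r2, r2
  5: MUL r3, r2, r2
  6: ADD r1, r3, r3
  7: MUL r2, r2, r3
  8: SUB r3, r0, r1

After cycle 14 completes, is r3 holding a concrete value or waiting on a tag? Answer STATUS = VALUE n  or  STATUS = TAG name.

STATUS = TAG Add2

cycle 1: issue SUB r3<-Add1 // r0:6,r1:2,r2:6,r3:Add1,r4:9
cycle 2: issue ADD r3<-Add2 // r0:6,r1:2,r2:6,r3:Add2,r4:9
cycle 3: stall // r0:6,r1:2,r2:6,r3:Add2,r4:9
cycle 4: CDB Add1=4; issue SUB r2<-Add1 // r0:6,r1:2,r2:Add1,r3:Add2,r4:9
cycle 5: CDB Add2=15; issue MUL r4<-Mul1 // r0:6,r1:2,r2:Add1,r3:15,r4:Mul1
cycle 6: issue ADD r2<-Add2 // r0:6,r1:2,r2:Add2,r3:15,r4:Mul1
cycle 7: issue MUL r3<-Mul2 // r0:6,r1:2,r2:Add2,r3:Mul2,r4:Mul1
cycle 8: CDB Add1=-9; issue ADD r1<-Add1 // r0:6,r1:Add1,r2:Add2,r3:Mul2,r4:Mul1
cycle 9: stall // r0:6,r1:Add1,r2:Add2,r3:Mul2,r4:Mul1
cycle 10: stall // r0:6,r1:Add1,r2:Add2,r3:Mul2,r4:Mul1
cycle 11: CDB Add2=-18; stall // r0:6,r1:Add1,r2:-18,r3:Mul2,r4:Mul1
cycle 12: CDB Mul1=81; issue MUL r2<-Mul1 // r0:6,r1:Add1,r2:Mul1,r3:Mul2,r4:81
cycle 13: issue SUB r3<-Add2 // r0:6,r1:Add1,r2:Mul1,r3:Add2,r4:81
cycle 14: - // r0:6,r1:Add1,r2:Mul1,r3:Add2,r4:81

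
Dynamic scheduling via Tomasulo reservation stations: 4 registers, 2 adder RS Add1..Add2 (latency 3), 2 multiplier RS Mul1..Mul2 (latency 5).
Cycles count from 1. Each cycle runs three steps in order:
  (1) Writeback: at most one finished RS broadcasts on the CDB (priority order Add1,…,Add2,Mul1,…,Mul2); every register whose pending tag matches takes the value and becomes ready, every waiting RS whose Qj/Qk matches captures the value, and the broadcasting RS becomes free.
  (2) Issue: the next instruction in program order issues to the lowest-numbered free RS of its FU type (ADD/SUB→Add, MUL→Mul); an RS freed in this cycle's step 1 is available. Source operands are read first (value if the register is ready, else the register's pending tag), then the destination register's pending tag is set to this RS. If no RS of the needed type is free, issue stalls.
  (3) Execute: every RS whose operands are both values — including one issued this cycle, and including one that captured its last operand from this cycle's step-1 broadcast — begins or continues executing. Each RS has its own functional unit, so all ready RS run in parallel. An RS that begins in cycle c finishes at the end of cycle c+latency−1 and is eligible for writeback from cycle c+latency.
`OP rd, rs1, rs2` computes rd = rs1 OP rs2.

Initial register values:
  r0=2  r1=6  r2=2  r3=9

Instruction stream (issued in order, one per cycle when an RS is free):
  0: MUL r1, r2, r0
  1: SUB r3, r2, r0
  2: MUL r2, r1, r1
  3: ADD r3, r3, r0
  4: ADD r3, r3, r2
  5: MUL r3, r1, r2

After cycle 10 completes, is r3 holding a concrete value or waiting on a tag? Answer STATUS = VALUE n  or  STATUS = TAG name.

cycle 1: issue MUL r1<-Mul1 // r0:2,r1:Mul1,r2:2,r3:9
cycle 2: issue SUB r3<-Add1 // r0:2,r1:Mul1,r2:2,r3:Add1
cycle 3: issue MUL r2<-Mul2 // r0:2,r1:Mul1,r2:Mul2,r3:Add1
cycle 4: issue ADD r3<-Add2 // r0:2,r1:Mul1,r2:Mul2,r3:Add2
cycle 5: CDB Add1=0; issue ADD r3<-Add1 // r0:2,r1:Mul1,r2:Mul2,r3:Add1
cycle 6: CDB Mul1=4; issue MUL r3<-Mul1 // r0:2,r1:4,r2:Mul2,r3:Mul1
cycle 7: - // r0:2,r1:4,r2:Mul2,r3:Mul1
cycle 8: CDB Add2=2 // r0:2,r1:4,r2:Mul2,r3:Mul1
cycle 9: - // r0:2,r1:4,r2:Mul2,r3:Mul1
cycle 10: - // r0:2,r1:4,r2:Mul2,r3:Mul1

STATUS = TAG Mul1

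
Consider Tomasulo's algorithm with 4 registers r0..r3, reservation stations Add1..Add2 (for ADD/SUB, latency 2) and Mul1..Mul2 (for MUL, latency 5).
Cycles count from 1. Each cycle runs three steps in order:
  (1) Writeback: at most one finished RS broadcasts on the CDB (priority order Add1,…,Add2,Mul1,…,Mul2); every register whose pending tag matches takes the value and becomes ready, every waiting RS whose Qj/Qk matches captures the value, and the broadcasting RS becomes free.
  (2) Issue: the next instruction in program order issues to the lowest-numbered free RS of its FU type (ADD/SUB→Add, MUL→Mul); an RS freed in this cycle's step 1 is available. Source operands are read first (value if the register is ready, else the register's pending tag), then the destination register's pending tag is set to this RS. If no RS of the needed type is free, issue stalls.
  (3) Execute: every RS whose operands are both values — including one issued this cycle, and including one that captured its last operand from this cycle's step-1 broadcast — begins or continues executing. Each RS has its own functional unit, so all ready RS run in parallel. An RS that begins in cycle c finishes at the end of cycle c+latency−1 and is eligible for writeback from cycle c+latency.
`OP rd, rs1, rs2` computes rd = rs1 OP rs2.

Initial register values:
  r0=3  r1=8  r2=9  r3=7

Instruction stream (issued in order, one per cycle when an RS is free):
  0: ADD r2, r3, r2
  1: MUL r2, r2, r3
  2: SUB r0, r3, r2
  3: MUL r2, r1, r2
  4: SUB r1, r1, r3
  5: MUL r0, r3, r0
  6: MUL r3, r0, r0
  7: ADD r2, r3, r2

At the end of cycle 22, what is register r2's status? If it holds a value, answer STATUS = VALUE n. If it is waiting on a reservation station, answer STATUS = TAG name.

cycle 1: issue ADD r2<-Add1 // r0:3,r1:8,r2:Add1,r3:7
cycle 2: issue MUL r2<-Mul1 // r0:3,r1:8,r2:Mul1,r3:7
cycle 3: CDB Add1=16; issue SUB r0<-Add1 // r0:Add1,r1:8,r2:Mul1,r3:7
cycle 4: issue MUL r2<-Mul2 // r0:Add1,r1:8,r2:Mul2,r3:7
cycle 5: issue SUB r1<-Add2 // r0:Add1,r1:Add2,r2:Mul2,r3:7
cycle 6: stall // r0:Add1,r1:Add2,r2:Mul2,r3:7
cycle 7: CDB Add2=1; stall // r0:Add1,r1:1,r2:Mul2,r3:7
cycle 8: CDB Mul1=112; issue MUL r0<-Mul1 // r0:Mul1,r1:1,r2:Mul2,r3:7
cycle 9: stall // r0:Mul1,r1:1,r2:Mul2,r3:7
cycle 10: CDB Add1=-105; stall // r0:Mul1,r1:1,r2:Mul2,r3:7
cycle 11: stall // r0:Mul1,r1:1,r2:Mul2,r3:7
cycle 12: stall // r0:Mul1,r1:1,r2:Mul2,r3:7
cycle 13: CDB Mul2=896; issue MUL r3<-Mul2 // r0:Mul1,r1:1,r2:896,r3:Mul2
cycle 14: issue ADD r2<-Add1 // r0:Mul1,r1:1,r2:Add1,r3:Mul2
cycle 15: CDB Mul1=-735 // r0:-735,r1:1,r2:Add1,r3:Mul2
cycle 16: - // r0:-735,r1:1,r2:Add1,r3:Mul2
cycle 17: - // r0:-735,r1:1,r2:Add1,r3:Mul2
cycle 18: - // r0:-735,r1:1,r2:Add1,r3:Mul2
cycle 19: - // r0:-735,r1:1,r2:Add1,r3:Mul2
cycle 20: CDB Mul2=540225 // r0:-735,r1:1,r2:Add1,r3:540225
cycle 21: - // r0:-735,r1:1,r2:Add1,r3:540225
cycle 22: CDB Add1=541121 // r0:-735,r1:1,r2:541121,r3:540225

STATUS = VALUE 541121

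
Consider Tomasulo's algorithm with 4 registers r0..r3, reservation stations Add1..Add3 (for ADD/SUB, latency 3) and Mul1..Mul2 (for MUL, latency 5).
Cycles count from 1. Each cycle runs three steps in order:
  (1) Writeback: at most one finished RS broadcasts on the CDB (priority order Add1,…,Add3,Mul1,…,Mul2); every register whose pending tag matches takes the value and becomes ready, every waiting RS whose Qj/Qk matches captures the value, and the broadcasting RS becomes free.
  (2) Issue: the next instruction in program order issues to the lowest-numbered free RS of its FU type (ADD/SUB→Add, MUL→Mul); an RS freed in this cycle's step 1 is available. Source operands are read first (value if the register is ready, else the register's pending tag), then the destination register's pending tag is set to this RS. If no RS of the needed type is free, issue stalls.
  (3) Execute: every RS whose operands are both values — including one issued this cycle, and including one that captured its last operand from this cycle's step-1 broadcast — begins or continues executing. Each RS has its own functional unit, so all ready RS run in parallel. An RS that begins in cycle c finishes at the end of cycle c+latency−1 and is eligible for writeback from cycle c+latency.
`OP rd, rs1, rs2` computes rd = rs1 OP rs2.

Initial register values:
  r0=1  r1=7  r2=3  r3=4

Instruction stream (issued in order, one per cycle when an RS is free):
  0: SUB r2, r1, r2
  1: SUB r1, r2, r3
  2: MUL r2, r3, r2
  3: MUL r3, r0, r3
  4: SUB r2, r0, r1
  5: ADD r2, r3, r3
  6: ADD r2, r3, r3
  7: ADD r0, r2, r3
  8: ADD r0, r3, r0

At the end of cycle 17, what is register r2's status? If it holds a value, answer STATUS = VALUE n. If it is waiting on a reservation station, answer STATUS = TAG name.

c1: issue SUB r2<-Add1 | r0:1,r1:7,r2:Add1,r3:4
c2: issue SUB r1<-Add2 | r0:1,r1:Add2,r2:Add1,r3:4
c3: issue MUL r2<-Mul1 | r0:1,r1:Add2,r2:Mul1,r3:4
c4: CDB Add1=4; issue MUL r3<-Mul2 | r0:1,r1:Add2,r2:Mul1,r3:Mul2
c5: issue SUB r2<-Add1 | r0:1,r1:Add2,r2:Add1,r3:Mul2
c6: issue ADD r2<-Add3 | r0:1,r1:Add2,r2:Add3,r3:Mul2
c7: CDB Add2=0; issue ADD r2<-Add2 | r0:1,r1:0,r2:Add2,r3:Mul2
c8: stall | r0:1,r1:0,r2:Add2,r3:Mul2
c9: CDB Mul1=16; stall | r0:1,r1:0,r2:Add2,r3:Mul2
c10: CDB Add1=1; issue ADD r0<-Add1 | r0:Add1,r1:0,r2:Add2,r3:Mul2
c11: CDB Mul2=4; stall | r0:Add1,r1:0,r2:Add2,r3:4
c12: stall | r0:Add1,r1:0,r2:Add2,r3:4
c13: stall | r0:Add1,r1:0,r2:Add2,r3:4
c14: CDB Add2=8; issue ADD r0<-Add2 | r0:Add2,r1:0,r2:8,r3:4
c15: CDB Add3=8 | r0:Add2,r1:0,r2:8,r3:4
c16: - | r0:Add2,r1:0,r2:8,r3:4
c17: CDB Add1=12 | r0:Add2,r1:0,r2:8,r3:4

STATUS = VALUE 8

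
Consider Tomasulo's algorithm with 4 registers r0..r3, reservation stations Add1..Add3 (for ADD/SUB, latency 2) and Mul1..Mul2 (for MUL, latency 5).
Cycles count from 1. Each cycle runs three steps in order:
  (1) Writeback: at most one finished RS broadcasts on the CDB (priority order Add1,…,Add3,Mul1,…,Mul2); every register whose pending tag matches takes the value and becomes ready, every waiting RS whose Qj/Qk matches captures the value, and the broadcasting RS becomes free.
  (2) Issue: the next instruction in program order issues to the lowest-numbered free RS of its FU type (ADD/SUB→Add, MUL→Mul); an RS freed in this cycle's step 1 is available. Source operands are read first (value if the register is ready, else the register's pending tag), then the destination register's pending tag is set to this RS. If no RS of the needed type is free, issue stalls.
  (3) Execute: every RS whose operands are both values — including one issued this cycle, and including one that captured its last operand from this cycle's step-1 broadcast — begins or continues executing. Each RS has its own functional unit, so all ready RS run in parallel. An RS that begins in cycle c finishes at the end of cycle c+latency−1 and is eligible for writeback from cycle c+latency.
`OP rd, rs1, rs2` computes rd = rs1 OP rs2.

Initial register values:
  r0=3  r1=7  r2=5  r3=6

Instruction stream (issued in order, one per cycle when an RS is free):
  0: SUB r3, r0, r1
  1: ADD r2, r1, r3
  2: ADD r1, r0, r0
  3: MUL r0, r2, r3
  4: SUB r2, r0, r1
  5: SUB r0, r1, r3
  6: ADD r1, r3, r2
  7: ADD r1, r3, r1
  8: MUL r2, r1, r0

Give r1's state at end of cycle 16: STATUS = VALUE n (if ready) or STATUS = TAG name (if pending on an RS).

STATUS = TAG Add2

cycle 1: issue SUB r3<-Add1 // r0:3,r1:7,r2:5,r3:Add1
cycle 2: issue ADD r2<-Add2 // r0:3,r1:7,r2:Add2,r3:Add1
cycle 3: CDB Add1=-4; issue ADD r1<-Add1 // r0:3,r1:Add1,r2:Add2,r3:-4
cycle 4: issue MUL r0<-Mul1 // r0:Mul1,r1:Add1,r2:Add2,r3:-4
cycle 5: CDB Add1=6; issue SUB r2<-Add1 // r0:Mul1,r1:6,r2:Add1,r3:-4
cycle 6: CDB Add2=3; issue SUB r0<-Add2 // r0:Add2,r1:6,r2:Add1,r3:-4
cycle 7: issue ADD r1<-Add3 // r0:Add2,r1:Add3,r2:Add1,r3:-4
cycle 8: CDB Add2=10; issue ADD r1<-Add2 // r0:10,r1:Add2,r2:Add1,r3:-4
cycle 9: issue MUL r2<-Mul2 // r0:10,r1:Add2,r2:Mul2,r3:-4
cycle 10: - // r0:10,r1:Add2,r2:Mul2,r3:-4
cycle 11: CDB Mul1=-12 // r0:10,r1:Add2,r2:Mul2,r3:-4
cycle 12: - // r0:10,r1:Add2,r2:Mul2,r3:-4
cycle 13: CDB Add1=-18 // r0:10,r1:Add2,r2:Mul2,r3:-4
cycle 14: - // r0:10,r1:Add2,r2:Mul2,r3:-4
cycle 15: CDB Add3=-22 // r0:10,r1:Add2,r2:Mul2,r3:-4
cycle 16: - // r0:10,r1:Add2,r2:Mul2,r3:-4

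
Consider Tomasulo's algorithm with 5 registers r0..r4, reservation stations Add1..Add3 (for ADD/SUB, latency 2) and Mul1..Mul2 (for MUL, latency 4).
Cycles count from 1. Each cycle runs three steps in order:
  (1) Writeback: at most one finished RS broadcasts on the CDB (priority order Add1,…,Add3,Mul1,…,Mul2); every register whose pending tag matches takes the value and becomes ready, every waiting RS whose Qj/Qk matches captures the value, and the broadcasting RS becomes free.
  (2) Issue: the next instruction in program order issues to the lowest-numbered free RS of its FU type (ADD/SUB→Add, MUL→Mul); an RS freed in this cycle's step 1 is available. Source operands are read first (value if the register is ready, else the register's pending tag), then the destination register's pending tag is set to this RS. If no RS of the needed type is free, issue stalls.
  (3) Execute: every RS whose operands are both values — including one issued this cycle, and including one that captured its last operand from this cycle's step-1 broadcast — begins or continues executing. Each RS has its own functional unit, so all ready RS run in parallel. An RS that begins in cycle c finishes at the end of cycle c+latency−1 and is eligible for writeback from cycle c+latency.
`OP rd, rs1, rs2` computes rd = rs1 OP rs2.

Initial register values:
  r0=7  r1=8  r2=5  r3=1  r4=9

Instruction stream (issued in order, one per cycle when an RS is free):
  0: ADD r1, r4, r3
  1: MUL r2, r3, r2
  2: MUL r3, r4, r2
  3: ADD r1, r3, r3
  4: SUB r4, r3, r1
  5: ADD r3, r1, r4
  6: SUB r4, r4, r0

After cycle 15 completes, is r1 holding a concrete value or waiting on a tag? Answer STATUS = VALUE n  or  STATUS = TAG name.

  c1: issue ADD r1<-Add1  regs: r0:7,r1:Add1,r2:5,r3:1,r4:9
  c2: issue MUL r2<-Mul1  regs: r0:7,r1:Add1,r2:Mul1,r3:1,r4:9
  c3: CDB Add1=10; issue MUL r3<-Mul2  regs: r0:7,r1:10,r2:Mul1,r3:Mul2,r4:9
  c4: issue ADD r1<-Add1  regs: r0:7,r1:Add1,r2:Mul1,r3:Mul2,r4:9
  c5: issue SUB r4<-Add2  regs: r0:7,r1:Add1,r2:Mul1,r3:Mul2,r4:Add2
  c6: CDB Mul1=5; issue ADD r3<-Add3  regs: r0:7,r1:Add1,r2:5,r3:Add3,r4:Add2
  c7: stall  regs: r0:7,r1:Add1,r2:5,r3:Add3,r4:Add2
  c8: stall  regs: r0:7,r1:Add1,r2:5,r3:Add3,r4:Add2
  c9: stall  regs: r0:7,r1:Add1,r2:5,r3:Add3,r4:Add2
  c10: CDB Mul2=45; stall  regs: r0:7,r1:Add1,r2:5,r3:Add3,r4:Add2
  c11: stall  regs: r0:7,r1:Add1,r2:5,r3:Add3,r4:Add2
  c12: CDB Add1=90; issue SUB r4<-Add1  regs: r0:7,r1:90,r2:5,r3:Add3,r4:Add1
  c13: -  regs: r0:7,r1:90,r2:5,r3:Add3,r4:Add1
  c14: CDB Add2=-45  regs: r0:7,r1:90,r2:5,r3:Add3,r4:Add1
  c15: -  regs: r0:7,r1:90,r2:5,r3:Add3,r4:Add1

STATUS = VALUE 90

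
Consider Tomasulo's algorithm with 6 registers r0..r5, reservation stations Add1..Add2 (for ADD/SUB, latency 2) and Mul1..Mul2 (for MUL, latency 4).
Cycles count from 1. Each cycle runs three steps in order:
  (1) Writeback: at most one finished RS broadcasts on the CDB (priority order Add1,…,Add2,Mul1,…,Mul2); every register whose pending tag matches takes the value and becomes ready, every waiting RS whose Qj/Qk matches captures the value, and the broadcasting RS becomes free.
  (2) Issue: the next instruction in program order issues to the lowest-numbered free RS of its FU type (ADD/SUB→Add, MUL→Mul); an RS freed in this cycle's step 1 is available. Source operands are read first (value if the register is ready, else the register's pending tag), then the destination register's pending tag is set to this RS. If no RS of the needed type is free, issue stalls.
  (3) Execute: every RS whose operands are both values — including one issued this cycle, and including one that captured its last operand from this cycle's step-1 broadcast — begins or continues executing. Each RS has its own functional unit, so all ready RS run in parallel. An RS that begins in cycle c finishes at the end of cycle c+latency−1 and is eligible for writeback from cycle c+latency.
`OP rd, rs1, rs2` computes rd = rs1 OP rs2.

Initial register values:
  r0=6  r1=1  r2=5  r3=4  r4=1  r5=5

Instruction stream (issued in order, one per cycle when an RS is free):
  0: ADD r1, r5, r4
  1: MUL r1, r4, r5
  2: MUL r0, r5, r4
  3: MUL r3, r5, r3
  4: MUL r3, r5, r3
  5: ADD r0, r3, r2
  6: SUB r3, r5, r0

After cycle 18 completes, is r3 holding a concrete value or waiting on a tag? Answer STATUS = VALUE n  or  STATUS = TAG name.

STATUS = VALUE -100

c1: issue ADD r1<-Add1 | r0:6,r1:Add1,r2:5,r3:4,r4:1,r5:5
c2: issue MUL r1<-Mul1 | r0:6,r1:Mul1,r2:5,r3:4,r4:1,r5:5
c3: CDB Add1=6; issue MUL r0<-Mul2 | r0:Mul2,r1:Mul1,r2:5,r3:4,r4:1,r5:5
c4: stall | r0:Mul2,r1:Mul1,r2:5,r3:4,r4:1,r5:5
c5: stall | r0:Mul2,r1:Mul1,r2:5,r3:4,r4:1,r5:5
c6: CDB Mul1=5; issue MUL r3<-Mul1 | r0:Mul2,r1:5,r2:5,r3:Mul1,r4:1,r5:5
c7: CDB Mul2=5; issue MUL r3<-Mul2 | r0:5,r1:5,r2:5,r3:Mul2,r4:1,r5:5
c8: issue ADD r0<-Add1 | r0:Add1,r1:5,r2:5,r3:Mul2,r4:1,r5:5
c9: issue SUB r3<-Add2 | r0:Add1,r1:5,r2:5,r3:Add2,r4:1,r5:5
c10: CDB Mul1=20 | r0:Add1,r1:5,r2:5,r3:Add2,r4:1,r5:5
c11: - | r0:Add1,r1:5,r2:5,r3:Add2,r4:1,r5:5
c12: - | r0:Add1,r1:5,r2:5,r3:Add2,r4:1,r5:5
c13: - | r0:Add1,r1:5,r2:5,r3:Add2,r4:1,r5:5
c14: CDB Mul2=100 | r0:Add1,r1:5,r2:5,r3:Add2,r4:1,r5:5
c15: - | r0:Add1,r1:5,r2:5,r3:Add2,r4:1,r5:5
c16: CDB Add1=105 | r0:105,r1:5,r2:5,r3:Add2,r4:1,r5:5
c17: - | r0:105,r1:5,r2:5,r3:Add2,r4:1,r5:5
c18: CDB Add2=-100 | r0:105,r1:5,r2:5,r3:-100,r4:1,r5:5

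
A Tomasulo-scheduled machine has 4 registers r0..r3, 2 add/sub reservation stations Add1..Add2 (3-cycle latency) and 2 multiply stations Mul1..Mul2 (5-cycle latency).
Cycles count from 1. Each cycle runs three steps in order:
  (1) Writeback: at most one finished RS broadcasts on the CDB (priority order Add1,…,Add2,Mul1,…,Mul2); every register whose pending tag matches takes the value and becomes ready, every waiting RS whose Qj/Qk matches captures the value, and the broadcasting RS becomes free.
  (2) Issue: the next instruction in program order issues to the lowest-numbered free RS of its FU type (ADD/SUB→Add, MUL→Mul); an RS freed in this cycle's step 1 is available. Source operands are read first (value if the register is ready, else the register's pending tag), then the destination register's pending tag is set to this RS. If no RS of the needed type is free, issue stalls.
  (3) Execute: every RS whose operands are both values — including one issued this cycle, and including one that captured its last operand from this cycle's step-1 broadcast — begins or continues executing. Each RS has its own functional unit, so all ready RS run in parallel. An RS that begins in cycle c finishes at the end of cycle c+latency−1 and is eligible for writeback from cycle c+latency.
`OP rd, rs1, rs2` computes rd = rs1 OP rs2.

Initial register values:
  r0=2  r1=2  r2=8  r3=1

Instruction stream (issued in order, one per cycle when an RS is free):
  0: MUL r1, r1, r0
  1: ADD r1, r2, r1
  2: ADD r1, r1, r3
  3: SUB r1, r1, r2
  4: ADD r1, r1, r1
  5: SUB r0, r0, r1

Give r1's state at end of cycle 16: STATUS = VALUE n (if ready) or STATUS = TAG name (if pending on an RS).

c1: issue MUL r1<-Mul1 | r0:2,r1:Mul1,r2:8,r3:1
c2: issue ADD r1<-Add1 | r0:2,r1:Add1,r2:8,r3:1
c3: issue ADD r1<-Add2 | r0:2,r1:Add2,r2:8,r3:1
c4: stall | r0:2,r1:Add2,r2:8,r3:1
c5: stall | r0:2,r1:Add2,r2:8,r3:1
c6: CDB Mul1=4; stall | r0:2,r1:Add2,r2:8,r3:1
c7: stall | r0:2,r1:Add2,r2:8,r3:1
c8: stall | r0:2,r1:Add2,r2:8,r3:1
c9: CDB Add1=12; issue SUB r1<-Add1 | r0:2,r1:Add1,r2:8,r3:1
c10: stall | r0:2,r1:Add1,r2:8,r3:1
c11: stall | r0:2,r1:Add1,r2:8,r3:1
c12: CDB Add2=13; issue ADD r1<-Add2 | r0:2,r1:Add2,r2:8,r3:1
c13: stall | r0:2,r1:Add2,r2:8,r3:1
c14: stall | r0:2,r1:Add2,r2:8,r3:1
c15: CDB Add1=5; issue SUB r0<-Add1 | r0:Add1,r1:Add2,r2:8,r3:1
c16: - | r0:Add1,r1:Add2,r2:8,r3:1

STATUS = TAG Add2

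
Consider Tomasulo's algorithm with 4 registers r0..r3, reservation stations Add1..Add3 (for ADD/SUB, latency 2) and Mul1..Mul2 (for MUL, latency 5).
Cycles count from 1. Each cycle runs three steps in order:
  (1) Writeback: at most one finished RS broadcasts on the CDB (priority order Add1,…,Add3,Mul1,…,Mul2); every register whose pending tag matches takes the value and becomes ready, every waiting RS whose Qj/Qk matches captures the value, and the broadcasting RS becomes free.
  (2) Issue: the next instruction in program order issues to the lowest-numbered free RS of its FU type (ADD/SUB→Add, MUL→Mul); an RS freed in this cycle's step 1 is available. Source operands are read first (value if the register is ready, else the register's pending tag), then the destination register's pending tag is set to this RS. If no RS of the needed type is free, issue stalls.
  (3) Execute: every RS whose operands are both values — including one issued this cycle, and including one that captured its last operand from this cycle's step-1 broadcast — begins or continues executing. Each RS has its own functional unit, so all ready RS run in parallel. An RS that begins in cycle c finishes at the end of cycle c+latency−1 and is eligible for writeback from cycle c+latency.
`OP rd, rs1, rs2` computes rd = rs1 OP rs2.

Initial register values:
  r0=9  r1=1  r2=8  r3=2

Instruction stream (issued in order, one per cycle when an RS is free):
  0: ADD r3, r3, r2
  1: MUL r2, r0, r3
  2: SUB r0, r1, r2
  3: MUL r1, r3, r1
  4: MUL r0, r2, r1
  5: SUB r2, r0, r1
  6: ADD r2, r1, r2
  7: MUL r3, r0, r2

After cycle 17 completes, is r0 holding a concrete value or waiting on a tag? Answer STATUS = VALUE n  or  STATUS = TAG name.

STATUS = VALUE 900

c1: issue ADD r3<-Add1 | r0:9,r1:1,r2:8,r3:Add1
c2: issue MUL r2<-Mul1 | r0:9,r1:1,r2:Mul1,r3:Add1
c3: CDB Add1=10; issue SUB r0<-Add1 | r0:Add1,r1:1,r2:Mul1,r3:10
c4: issue MUL r1<-Mul2 | r0:Add1,r1:Mul2,r2:Mul1,r3:10
c5: stall | r0:Add1,r1:Mul2,r2:Mul1,r3:10
c6: stall | r0:Add1,r1:Mul2,r2:Mul1,r3:10
c7: stall | r0:Add1,r1:Mul2,r2:Mul1,r3:10
c8: CDB Mul1=90; issue MUL r0<-Mul1 | r0:Mul1,r1:Mul2,r2:90,r3:10
c9: CDB Mul2=10; issue SUB r2<-Add2 | r0:Mul1,r1:10,r2:Add2,r3:10
c10: CDB Add1=-89; issue ADD r2<-Add1 | r0:Mul1,r1:10,r2:Add1,r3:10
c11: issue MUL r3<-Mul2 | r0:Mul1,r1:10,r2:Add1,r3:Mul2
c12: - | r0:Mul1,r1:10,r2:Add1,r3:Mul2
c13: - | r0:Mul1,r1:10,r2:Add1,r3:Mul2
c14: CDB Mul1=900 | r0:900,r1:10,r2:Add1,r3:Mul2
c15: - | r0:900,r1:10,r2:Add1,r3:Mul2
c16: CDB Add2=890 | r0:900,r1:10,r2:Add1,r3:Mul2
c17: - | r0:900,r1:10,r2:Add1,r3:Mul2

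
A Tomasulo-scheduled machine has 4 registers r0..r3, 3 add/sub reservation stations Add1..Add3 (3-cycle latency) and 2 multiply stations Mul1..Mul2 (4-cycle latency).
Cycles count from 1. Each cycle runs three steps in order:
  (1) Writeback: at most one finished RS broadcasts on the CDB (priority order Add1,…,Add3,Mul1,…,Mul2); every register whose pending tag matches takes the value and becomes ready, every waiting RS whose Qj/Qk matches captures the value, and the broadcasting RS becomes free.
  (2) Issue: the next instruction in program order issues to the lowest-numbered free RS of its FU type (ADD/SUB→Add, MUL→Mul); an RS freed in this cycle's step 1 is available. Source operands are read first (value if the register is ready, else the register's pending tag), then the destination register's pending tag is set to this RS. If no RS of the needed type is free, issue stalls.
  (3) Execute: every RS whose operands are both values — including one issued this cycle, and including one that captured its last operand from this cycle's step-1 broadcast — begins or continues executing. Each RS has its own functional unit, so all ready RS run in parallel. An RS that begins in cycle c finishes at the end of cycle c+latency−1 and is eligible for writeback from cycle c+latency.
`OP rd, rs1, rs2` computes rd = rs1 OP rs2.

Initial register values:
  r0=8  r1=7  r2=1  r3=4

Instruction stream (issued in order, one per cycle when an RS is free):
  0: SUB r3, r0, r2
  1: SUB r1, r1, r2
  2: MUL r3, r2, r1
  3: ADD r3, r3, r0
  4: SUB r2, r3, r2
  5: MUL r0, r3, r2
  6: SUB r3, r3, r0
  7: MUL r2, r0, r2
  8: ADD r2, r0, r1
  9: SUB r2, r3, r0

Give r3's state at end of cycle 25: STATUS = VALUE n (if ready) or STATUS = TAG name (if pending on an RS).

  c1: issue SUB r3<-Add1  regs: r0:8,r1:7,r2:1,r3:Add1
  c2: issue SUB r1<-Add2  regs: r0:8,r1:Add2,r2:1,r3:Add1
  c3: issue MUL r3<-Mul1  regs: r0:8,r1:Add2,r2:1,r3:Mul1
  c4: CDB Add1=7; issue ADD r3<-Add1  regs: r0:8,r1:Add2,r2:1,r3:Add1
  c5: CDB Add2=6; issue SUB r2<-Add2  regs: r0:8,r1:6,r2:Add2,r3:Add1
  c6: issue MUL r0<-Mul2  regs: r0:Mul2,r1:6,r2:Add2,r3:Add1
  c7: issue SUB r3<-Add3  regs: r0:Mul2,r1:6,r2:Add2,r3:Add3
  c8: stall  regs: r0:Mul2,r1:6,r2:Add2,r3:Add3
  c9: CDB Mul1=6; issue MUL r2<-Mul1  regs: r0:Mul2,r1:6,r2:Mul1,r3:Add3
  c10: stall  regs: r0:Mul2,r1:6,r2:Mul1,r3:Add3
  c11: stall  regs: r0:Mul2,r1:6,r2:Mul1,r3:Add3
  c12: CDB Add1=14; issue ADD r2<-Add1  regs: r0:Mul2,r1:6,r2:Add1,r3:Add3
  c13: stall  regs: r0:Mul2,r1:6,r2:Add1,r3:Add3
  c14: stall  regs: r0:Mul2,r1:6,r2:Add1,r3:Add3
  c15: CDB Add2=13; issue SUB r2<-Add2  regs: r0:Mul2,r1:6,r2:Add2,r3:Add3
  c16: -  regs: r0:Mul2,r1:6,r2:Add2,r3:Add3
  c17: -  regs: r0:Mul2,r1:6,r2:Add2,r3:Add3
  c18: -  regs: r0:Mul2,r1:6,r2:Add2,r3:Add3
  c19: CDB Mul2=182  regs: r0:182,r1:6,r2:Add2,r3:Add3
  c20: -  regs: r0:182,r1:6,r2:Add2,r3:Add3
  c21: -  regs: r0:182,r1:6,r2:Add2,r3:Add3
  c22: CDB Add1=188  regs: r0:182,r1:6,r2:Add2,r3:Add3
  c23: CDB Add3=-168  regs: r0:182,r1:6,r2:Add2,r3:-168
  c24: CDB Mul1=2366  regs: r0:182,r1:6,r2:Add2,r3:-168
  c25: -  regs: r0:182,r1:6,r2:Add2,r3:-168

STATUS = VALUE -168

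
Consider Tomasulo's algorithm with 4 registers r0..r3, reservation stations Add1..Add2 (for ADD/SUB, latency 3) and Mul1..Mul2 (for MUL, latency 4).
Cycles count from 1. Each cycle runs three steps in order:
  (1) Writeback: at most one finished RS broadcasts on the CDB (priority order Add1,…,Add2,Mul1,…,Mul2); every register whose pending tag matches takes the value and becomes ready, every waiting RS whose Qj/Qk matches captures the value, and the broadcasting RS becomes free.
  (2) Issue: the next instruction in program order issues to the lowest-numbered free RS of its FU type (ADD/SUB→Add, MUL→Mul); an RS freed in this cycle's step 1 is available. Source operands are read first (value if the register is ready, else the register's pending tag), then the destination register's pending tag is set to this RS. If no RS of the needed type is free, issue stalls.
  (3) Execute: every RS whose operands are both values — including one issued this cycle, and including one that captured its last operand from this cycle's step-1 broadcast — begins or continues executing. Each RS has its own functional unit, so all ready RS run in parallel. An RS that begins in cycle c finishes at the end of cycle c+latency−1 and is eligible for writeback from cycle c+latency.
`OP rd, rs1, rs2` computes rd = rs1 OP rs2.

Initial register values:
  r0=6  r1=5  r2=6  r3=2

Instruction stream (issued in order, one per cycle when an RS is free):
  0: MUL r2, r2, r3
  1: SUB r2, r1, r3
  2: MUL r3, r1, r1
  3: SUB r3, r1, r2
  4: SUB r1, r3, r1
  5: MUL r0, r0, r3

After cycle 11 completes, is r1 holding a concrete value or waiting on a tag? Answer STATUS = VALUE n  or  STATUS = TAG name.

  c1: issue MUL r2<-Mul1  regs: r0:6,r1:5,r2:Mul1,r3:2
  c2: issue SUB r2<-Add1  regs: r0:6,r1:5,r2:Add1,r3:2
  c3: issue MUL r3<-Mul2  regs: r0:6,r1:5,r2:Add1,r3:Mul2
  c4: issue SUB r3<-Add2  regs: r0:6,r1:5,r2:Add1,r3:Add2
  c5: CDB Add1=3; issue SUB r1<-Add1  regs: r0:6,r1:Add1,r2:3,r3:Add2
  c6: CDB Mul1=12; issue MUL r0<-Mul1  regs: r0:Mul1,r1:Add1,r2:3,r3:Add2
  c7: CDB Mul2=25  regs: r0:Mul1,r1:Add1,r2:3,r3:Add2
  c8: CDB Add2=2  regs: r0:Mul1,r1:Add1,r2:3,r3:2
  c9: -  regs: r0:Mul1,r1:Add1,r2:3,r3:2
  c10: -  regs: r0:Mul1,r1:Add1,r2:3,r3:2
  c11: CDB Add1=-3  regs: r0:Mul1,r1:-3,r2:3,r3:2

STATUS = VALUE -3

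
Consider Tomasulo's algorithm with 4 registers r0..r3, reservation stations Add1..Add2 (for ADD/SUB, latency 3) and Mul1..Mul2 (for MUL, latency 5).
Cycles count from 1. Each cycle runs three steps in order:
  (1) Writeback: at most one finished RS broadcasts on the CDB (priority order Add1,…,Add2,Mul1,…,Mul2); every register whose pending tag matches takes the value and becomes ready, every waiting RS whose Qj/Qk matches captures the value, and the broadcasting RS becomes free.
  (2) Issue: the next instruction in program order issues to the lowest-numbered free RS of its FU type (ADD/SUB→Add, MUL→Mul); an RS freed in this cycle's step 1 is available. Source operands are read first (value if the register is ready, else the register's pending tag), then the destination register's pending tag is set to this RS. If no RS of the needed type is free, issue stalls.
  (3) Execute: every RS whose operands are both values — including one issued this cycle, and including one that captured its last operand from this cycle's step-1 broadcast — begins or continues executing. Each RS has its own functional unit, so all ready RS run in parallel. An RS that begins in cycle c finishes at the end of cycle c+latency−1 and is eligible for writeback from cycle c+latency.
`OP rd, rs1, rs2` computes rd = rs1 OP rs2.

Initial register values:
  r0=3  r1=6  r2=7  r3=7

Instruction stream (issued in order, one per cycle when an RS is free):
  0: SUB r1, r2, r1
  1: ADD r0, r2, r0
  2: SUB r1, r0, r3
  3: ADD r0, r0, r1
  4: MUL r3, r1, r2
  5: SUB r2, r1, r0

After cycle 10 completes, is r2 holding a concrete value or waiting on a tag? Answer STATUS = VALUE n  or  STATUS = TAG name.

cycle 1: issue SUB r1<-Add1 // r0:3,r1:Add1,r2:7,r3:7
cycle 2: issue ADD r0<-Add2 // r0:Add2,r1:Add1,r2:7,r3:7
cycle 3: stall // r0:Add2,r1:Add1,r2:7,r3:7
cycle 4: CDB Add1=1; issue SUB r1<-Add1 // r0:Add2,r1:Add1,r2:7,r3:7
cycle 5: CDB Add2=10; issue ADD r0<-Add2 // r0:Add2,r1:Add1,r2:7,r3:7
cycle 6: issue MUL r3<-Mul1 // r0:Add2,r1:Add1,r2:7,r3:Mul1
cycle 7: stall // r0:Add2,r1:Add1,r2:7,r3:Mul1
cycle 8: CDB Add1=3; issue SUB r2<-Add1 // r0:Add2,r1:3,r2:Add1,r3:Mul1
cycle 9: - // r0:Add2,r1:3,r2:Add1,r3:Mul1
cycle 10: - // r0:Add2,r1:3,r2:Add1,r3:Mul1

STATUS = TAG Add1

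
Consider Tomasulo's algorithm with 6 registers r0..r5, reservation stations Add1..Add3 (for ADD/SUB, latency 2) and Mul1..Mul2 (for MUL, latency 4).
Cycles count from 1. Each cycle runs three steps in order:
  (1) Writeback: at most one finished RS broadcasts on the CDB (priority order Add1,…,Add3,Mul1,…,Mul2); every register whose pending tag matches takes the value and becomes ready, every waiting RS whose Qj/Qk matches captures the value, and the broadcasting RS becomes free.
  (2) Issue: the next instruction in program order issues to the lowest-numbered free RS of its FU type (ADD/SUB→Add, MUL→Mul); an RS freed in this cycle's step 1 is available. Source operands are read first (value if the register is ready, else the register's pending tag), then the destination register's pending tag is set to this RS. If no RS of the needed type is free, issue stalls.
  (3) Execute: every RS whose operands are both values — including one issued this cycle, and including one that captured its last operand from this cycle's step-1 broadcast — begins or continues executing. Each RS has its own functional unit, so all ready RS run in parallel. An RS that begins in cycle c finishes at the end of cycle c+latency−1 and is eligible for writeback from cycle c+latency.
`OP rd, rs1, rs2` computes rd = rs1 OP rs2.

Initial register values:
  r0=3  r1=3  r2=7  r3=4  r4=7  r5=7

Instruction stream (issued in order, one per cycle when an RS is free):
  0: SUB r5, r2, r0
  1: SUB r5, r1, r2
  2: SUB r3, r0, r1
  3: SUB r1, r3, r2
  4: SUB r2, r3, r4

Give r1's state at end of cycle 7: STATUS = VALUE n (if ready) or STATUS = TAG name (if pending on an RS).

STATUS = TAG Add2

cycle 1: issue SUB r5<-Add1 // r0:3,r1:3,r2:7,r3:4,r4:7,r5:Add1
cycle 2: issue SUB r5<-Add2 // r0:3,r1:3,r2:7,r3:4,r4:7,r5:Add2
cycle 3: CDB Add1=4; issue SUB r3<-Add1 // r0:3,r1:3,r2:7,r3:Add1,r4:7,r5:Add2
cycle 4: CDB Add2=-4; issue SUB r1<-Add2 // r0:3,r1:Add2,r2:7,r3:Add1,r4:7,r5:-4
cycle 5: CDB Add1=0; issue SUB r2<-Add1 // r0:3,r1:Add2,r2:Add1,r3:0,r4:7,r5:-4
cycle 6: - // r0:3,r1:Add2,r2:Add1,r3:0,r4:7,r5:-4
cycle 7: CDB Add1=-7 // r0:3,r1:Add2,r2:-7,r3:0,r4:7,r5:-4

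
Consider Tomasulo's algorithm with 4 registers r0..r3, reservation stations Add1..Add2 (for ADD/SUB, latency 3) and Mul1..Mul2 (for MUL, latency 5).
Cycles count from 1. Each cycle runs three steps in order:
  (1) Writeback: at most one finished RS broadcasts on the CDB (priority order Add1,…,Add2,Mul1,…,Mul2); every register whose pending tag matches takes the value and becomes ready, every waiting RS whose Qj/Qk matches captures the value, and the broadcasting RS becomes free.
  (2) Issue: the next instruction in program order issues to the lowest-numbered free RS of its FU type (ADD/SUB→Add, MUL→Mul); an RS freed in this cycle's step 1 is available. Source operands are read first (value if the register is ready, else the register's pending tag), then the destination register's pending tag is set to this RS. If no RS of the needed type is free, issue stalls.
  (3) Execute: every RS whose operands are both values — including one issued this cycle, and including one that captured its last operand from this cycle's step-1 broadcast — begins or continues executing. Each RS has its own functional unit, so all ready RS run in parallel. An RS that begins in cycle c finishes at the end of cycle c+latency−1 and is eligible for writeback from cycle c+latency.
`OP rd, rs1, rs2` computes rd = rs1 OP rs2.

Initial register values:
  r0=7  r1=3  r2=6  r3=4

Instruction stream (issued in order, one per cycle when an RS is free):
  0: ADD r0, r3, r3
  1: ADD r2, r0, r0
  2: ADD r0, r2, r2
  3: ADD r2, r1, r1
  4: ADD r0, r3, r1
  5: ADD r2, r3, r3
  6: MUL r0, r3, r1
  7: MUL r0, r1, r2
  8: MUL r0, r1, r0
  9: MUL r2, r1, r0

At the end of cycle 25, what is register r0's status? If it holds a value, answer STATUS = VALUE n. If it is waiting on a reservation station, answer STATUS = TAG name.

STATUS = VALUE 72

c1: issue ADD r0<-Add1 | r0:Add1,r1:3,r2:6,r3:4
c2: issue ADD r2<-Add2 | r0:Add1,r1:3,r2:Add2,r3:4
c3: stall | r0:Add1,r1:3,r2:Add2,r3:4
c4: CDB Add1=8; issue ADD r0<-Add1 | r0:Add1,r1:3,r2:Add2,r3:4
c5: stall | r0:Add1,r1:3,r2:Add2,r3:4
c6: stall | r0:Add1,r1:3,r2:Add2,r3:4
c7: CDB Add2=16; issue ADD r2<-Add2 | r0:Add1,r1:3,r2:Add2,r3:4
c8: stall | r0:Add1,r1:3,r2:Add2,r3:4
c9: stall | r0:Add1,r1:3,r2:Add2,r3:4
c10: CDB Add1=32; issue ADD r0<-Add1 | r0:Add1,r1:3,r2:Add2,r3:4
c11: CDB Add2=6; issue ADD r2<-Add2 | r0:Add1,r1:3,r2:Add2,r3:4
c12: issue MUL r0<-Mul1 | r0:Mul1,r1:3,r2:Add2,r3:4
c13: CDB Add1=7; issue MUL r0<-Mul2 | r0:Mul2,r1:3,r2:Add2,r3:4
c14: CDB Add2=8; stall | r0:Mul2,r1:3,r2:8,r3:4
c15: stall | r0:Mul2,r1:3,r2:8,r3:4
c16: stall | r0:Mul2,r1:3,r2:8,r3:4
c17: CDB Mul1=12; issue MUL r0<-Mul1 | r0:Mul1,r1:3,r2:8,r3:4
c18: stall | r0:Mul1,r1:3,r2:8,r3:4
c19: CDB Mul2=24; issue MUL r2<-Mul2 | r0:Mul1,r1:3,r2:Mul2,r3:4
c20: - | r0:Mul1,r1:3,r2:Mul2,r3:4
c21: - | r0:Mul1,r1:3,r2:Mul2,r3:4
c22: - | r0:Mul1,r1:3,r2:Mul2,r3:4
c23: - | r0:Mul1,r1:3,r2:Mul2,r3:4
c24: CDB Mul1=72 | r0:72,r1:3,r2:Mul2,r3:4
c25: - | r0:72,r1:3,r2:Mul2,r3:4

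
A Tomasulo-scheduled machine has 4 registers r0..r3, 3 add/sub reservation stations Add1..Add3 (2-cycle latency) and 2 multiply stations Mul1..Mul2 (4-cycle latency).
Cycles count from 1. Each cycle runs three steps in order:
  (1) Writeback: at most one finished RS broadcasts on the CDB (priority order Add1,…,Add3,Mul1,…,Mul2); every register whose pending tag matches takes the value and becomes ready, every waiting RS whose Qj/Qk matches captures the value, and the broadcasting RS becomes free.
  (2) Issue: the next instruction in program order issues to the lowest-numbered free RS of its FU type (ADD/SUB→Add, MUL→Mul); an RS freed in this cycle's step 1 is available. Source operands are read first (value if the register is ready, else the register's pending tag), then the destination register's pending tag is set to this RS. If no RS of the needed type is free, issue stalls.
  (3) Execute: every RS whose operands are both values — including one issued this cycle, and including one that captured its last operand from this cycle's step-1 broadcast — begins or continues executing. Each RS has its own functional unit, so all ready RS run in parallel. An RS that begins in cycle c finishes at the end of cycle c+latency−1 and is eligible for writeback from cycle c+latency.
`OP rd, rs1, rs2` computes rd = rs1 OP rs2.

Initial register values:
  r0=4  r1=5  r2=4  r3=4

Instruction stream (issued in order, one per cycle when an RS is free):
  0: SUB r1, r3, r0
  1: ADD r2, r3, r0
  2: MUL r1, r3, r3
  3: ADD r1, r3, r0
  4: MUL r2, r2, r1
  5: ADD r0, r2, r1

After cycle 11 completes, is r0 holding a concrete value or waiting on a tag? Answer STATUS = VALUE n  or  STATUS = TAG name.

STATUS = TAG Add1

cycle 1: issue SUB r1<-Add1 // r0:4,r1:Add1,r2:4,r3:4
cycle 2: issue ADD r2<-Add2 // r0:4,r1:Add1,r2:Add2,r3:4
cycle 3: CDB Add1=0; issue MUL r1<-Mul1 // r0:4,r1:Mul1,r2:Add2,r3:4
cycle 4: CDB Add2=8; issue ADD r1<-Add1 // r0:4,r1:Add1,r2:8,r3:4
cycle 5: issue MUL r2<-Mul2 // r0:4,r1:Add1,r2:Mul2,r3:4
cycle 6: CDB Add1=8; issue ADD r0<-Add1 // r0:Add1,r1:8,r2:Mul2,r3:4
cycle 7: CDB Mul1=16 // r0:Add1,r1:8,r2:Mul2,r3:4
cycle 8: - // r0:Add1,r1:8,r2:Mul2,r3:4
cycle 9: - // r0:Add1,r1:8,r2:Mul2,r3:4
cycle 10: CDB Mul2=64 // r0:Add1,r1:8,r2:64,r3:4
cycle 11: - // r0:Add1,r1:8,r2:64,r3:4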